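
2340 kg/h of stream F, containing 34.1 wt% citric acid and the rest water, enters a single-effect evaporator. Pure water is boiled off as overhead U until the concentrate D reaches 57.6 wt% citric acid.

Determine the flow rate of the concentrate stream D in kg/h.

1385 kg/h

citric acid is conserved: 2340×0.341 = 797.94 kg/h all reports to the concentrate.
Concentrate = 797.94/(target fraction) = 1385.3 kg/h.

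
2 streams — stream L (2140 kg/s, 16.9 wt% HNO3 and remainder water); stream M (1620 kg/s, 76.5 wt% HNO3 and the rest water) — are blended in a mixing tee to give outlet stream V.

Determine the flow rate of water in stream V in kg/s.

water out = water in = 2140×0.831 + 1620×0.235 = 2159 kg/s.

2159 kg/s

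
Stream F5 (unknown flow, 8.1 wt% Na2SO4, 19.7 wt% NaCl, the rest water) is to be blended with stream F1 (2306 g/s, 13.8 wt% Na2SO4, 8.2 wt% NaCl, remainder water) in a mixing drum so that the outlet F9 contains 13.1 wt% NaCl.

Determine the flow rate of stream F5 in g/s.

1712 g/s

Let F5 be the unknown flow. Total out = 2306 + F5.
NaCl balance: 189.09 + 0.197·F5 = 0.131·(2306 + F5)
(0.197 − 0.131)·F5 = 0.131×2306 − 189.09 = 112.99
F5 = 112.99 / 0.066 = 1712 g/s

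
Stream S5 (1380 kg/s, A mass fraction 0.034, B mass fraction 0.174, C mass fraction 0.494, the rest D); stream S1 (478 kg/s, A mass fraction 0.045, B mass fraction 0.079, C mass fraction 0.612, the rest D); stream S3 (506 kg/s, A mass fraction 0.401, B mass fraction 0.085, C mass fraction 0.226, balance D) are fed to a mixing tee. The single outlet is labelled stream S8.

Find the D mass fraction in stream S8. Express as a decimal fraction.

0.289

Total flow out = 1380 + 478 + 506 = 2364 kg/s.
D in = 1380×0.298 + 478×0.264 + 506×0.288 = 683.16 kg/s.
D mass fraction in S8 = 683.16/2364 = 0.289.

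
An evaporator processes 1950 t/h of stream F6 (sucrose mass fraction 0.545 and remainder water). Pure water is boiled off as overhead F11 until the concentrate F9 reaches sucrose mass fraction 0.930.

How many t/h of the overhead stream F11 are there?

807.3 t/h

sucrose is conserved: 1950×0.545 = 1062.8 t/h all reports to the concentrate.
Concentrate = 1062.8/(target fraction) = 1142.7 t/h.
Overhead = 1950 − 1142.7 = 807.26 t/h.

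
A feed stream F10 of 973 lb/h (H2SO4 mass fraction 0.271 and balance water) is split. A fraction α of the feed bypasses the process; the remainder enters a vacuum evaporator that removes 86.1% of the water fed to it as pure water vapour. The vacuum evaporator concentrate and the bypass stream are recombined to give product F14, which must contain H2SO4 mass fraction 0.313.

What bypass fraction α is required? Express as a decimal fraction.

0.786

All 973×0.271 = 263.68 lb/h of H2SO4 reaches F14, so F14 = 263.68/0.313 = 842.44 lb/h and vapour = 130.56 lb/h.
The evaporator receives (1−α)·973 of feed at 0.729 water and removes 0.861 of that water:
0.861×0.729×(1−α)×973 = 130.56
(1−α) = 130.56/610.72 = 0.2138;  α = 0.7862.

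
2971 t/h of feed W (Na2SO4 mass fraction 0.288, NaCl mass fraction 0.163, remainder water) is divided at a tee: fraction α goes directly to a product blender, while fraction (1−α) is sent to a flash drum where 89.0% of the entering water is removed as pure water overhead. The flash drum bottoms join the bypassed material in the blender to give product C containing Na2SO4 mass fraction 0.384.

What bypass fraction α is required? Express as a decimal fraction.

0.488

All 2971×0.288 = 855.65 t/h of Na2SO4 reaches C, so C = 855.65/0.384 = 2228.2 t/h and vapour = 742.75 t/h.
The evaporator receives (1−α)·2971 of feed at 0.549 water and removes 0.890 of that water:
0.890×0.549×(1−α)×2971 = 742.75
(1−α) = 742.75/1451.7 = 0.5117;  α = 0.4883.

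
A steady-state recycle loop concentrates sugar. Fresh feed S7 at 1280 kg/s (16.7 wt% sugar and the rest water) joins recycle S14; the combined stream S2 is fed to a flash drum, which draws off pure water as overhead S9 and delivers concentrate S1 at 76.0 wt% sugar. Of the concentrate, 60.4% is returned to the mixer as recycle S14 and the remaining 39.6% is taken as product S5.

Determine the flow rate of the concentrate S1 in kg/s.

Overall sugar balance (none leaves overhead): sugar in fresh feed = sugar in product, i.e. 1280×0.167 = (1−0.604)·S1·0.760.
S1 = 213.76/(0.760×0.396) = 710.26 kg/s.

710.3 kg/s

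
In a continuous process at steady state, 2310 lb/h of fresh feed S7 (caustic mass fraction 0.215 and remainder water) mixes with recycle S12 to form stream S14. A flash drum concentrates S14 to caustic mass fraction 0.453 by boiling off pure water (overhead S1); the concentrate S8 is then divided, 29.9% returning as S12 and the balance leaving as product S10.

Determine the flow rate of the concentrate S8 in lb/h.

1564 lb/h

Overall caustic balance (none leaves overhead): caustic in fresh feed = caustic in product, i.e. 2310×0.215 = (1−0.299)·S8·0.453.
S8 = 496.65/(0.453×0.701) = 1564 lb/h.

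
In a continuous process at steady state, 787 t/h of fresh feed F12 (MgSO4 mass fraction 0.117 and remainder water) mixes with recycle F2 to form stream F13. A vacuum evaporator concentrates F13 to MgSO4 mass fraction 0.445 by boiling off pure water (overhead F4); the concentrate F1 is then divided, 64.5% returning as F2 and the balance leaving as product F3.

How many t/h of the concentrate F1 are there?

582.9 t/h

Overall MgSO4 balance (none leaves overhead): MgSO4 in fresh feed = MgSO4 in product, i.e. 787×0.117 = (1−0.645)·F1·0.445.
F1 = 92.079/(0.445×0.355) = 582.87 t/h.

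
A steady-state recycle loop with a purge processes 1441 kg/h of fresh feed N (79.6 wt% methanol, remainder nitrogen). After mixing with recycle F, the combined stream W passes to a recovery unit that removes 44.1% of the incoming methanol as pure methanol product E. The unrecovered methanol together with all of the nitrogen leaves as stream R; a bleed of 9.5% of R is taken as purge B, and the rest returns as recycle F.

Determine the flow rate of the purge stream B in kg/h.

417.2 kg/h

nitrogen enters only via N and leaves only via the purge: 1441×0.204 = 0.095×(nitrogen in R), and the recovery unit passes all nitrogen, so nitrogen in W = nitrogen in R = 3094.4 kg/h.
methanol in W: m_A = 1441×0.796 + (1−0.095)·(1−0.441)·m_A, so m_A = 1147/0.4941 = 2321.4 kg/h.
R = (1−0.441)×2321.4 + 3094.4 = 4392 kg/h.
Purge B = 0.095×4392 = 417.24 kg/h.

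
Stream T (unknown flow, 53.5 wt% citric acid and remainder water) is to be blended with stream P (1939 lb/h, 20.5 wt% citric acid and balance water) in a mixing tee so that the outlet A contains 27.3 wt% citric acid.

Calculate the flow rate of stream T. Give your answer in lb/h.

Let T be the unknown flow. Total out = 1939 + T.
citric acid balance: 397.5 + 0.535·T = 0.273·(1939 + T)
(0.535 − 0.273)·T = 0.273×1939 − 397.5 = 131.85
T = 131.85 / 0.262 = 503.25 lb/h

503.3 lb/h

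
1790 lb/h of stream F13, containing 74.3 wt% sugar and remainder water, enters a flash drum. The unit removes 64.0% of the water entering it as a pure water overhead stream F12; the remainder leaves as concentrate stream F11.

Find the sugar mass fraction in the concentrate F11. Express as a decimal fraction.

sugar is not removed: 1790×0.743 = 1330 lb/h of sugar enters F11.
water entering = 1790×0.257 = 460.03 lb/h; overhead removed = 0.640×460.03 = 294.42 lb/h.
Concentrate = 1790 − 294.42 = 1495.6 lb/h.
Mass fraction = 1330/1495.6 = 0.889.

0.889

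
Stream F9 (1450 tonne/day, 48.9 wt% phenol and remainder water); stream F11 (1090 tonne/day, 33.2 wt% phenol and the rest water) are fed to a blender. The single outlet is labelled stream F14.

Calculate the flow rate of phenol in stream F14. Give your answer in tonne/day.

phenol out = phenol in = 1450×0.489 + 1090×0.332 = 1070.9 tonne/day.

1071 tonne/day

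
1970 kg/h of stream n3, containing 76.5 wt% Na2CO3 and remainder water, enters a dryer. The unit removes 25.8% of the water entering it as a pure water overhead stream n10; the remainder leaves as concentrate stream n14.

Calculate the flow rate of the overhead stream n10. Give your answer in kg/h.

119.4 kg/h

water entering = 1970×0.235 = 462.95 kg/h; overhead removed = 0.258×462.95 = 119.44 kg/h.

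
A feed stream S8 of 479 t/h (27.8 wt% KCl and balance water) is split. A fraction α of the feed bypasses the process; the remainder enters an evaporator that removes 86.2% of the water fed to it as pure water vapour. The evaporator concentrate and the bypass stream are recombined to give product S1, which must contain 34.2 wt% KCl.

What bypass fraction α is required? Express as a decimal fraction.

0.699

All 479×0.278 = 133.16 t/h of KCl reaches S1, so S1 = 133.16/0.342 = 389.36 t/h and vapour = 89.637 t/h.
The evaporator receives (1−α)·479 of feed at 0.722 water and removes 0.862 of that water:
0.862×0.722×(1−α)×479 = 89.637
(1−α) = 89.637/298.11 = 0.3007;  α = 0.6993.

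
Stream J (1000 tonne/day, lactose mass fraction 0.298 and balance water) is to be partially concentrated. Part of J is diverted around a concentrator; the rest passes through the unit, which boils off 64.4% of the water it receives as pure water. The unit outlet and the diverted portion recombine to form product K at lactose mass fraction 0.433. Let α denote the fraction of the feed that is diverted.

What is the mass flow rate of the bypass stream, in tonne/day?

All 1000×0.298 = 298 tonne/day of lactose reaches K, so K = 298/0.433 = 688.22 tonne/day and vapour = 311.78 tonne/day.
The evaporator receives (1−α)·1000 of feed at 0.702 water and removes 0.644 of that water:
0.644×0.702×(1−α)×1000 = 311.78
(1−α) = 311.78/452.09 = 0.6896;  α = 0.3104.
Bypass flow = 0.3104×1000 = 310.36 tonne/day.

310.4 tonne/day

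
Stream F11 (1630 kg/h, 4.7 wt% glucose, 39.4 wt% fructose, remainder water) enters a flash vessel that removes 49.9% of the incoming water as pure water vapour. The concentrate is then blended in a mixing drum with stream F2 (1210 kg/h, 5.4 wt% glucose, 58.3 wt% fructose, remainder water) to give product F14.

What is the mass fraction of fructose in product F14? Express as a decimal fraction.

0.565

Vapour removed = 0.499×0.559×1630 = 454.67 kg/h; concentrate = 1175.3 kg/h.
fructose reaching the mixer = 642.22 (from concentrate) + 1210×0.583 = 1347.7 kg/h.
Product flow = 1175.3 + 1210 = 2385.3 kg/h; fructose fraction = 0.565.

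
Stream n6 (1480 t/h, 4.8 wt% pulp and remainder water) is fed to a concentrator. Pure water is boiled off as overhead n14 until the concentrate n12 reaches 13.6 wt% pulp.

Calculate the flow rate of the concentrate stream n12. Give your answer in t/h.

522.4 t/h

pulp is conserved: 1480×0.048 = 71.04 t/h all reports to the concentrate.
Concentrate = 71.04/(target fraction) = 522.35 t/h.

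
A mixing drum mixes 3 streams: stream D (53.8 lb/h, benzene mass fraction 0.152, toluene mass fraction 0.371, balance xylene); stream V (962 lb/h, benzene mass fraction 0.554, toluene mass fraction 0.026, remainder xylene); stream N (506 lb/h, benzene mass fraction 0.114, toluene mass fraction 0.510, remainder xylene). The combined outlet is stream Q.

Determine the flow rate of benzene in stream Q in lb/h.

598.8 lb/h

benzene out = benzene in = 53.8×0.152 + 962×0.554 + 506×0.114 = 598.81 lb/h.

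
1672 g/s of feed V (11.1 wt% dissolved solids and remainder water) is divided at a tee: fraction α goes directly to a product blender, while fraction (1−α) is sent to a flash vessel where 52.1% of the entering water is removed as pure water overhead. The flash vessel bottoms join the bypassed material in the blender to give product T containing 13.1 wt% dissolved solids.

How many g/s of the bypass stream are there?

1121 g/s

All 1672×0.111 = 185.59 g/s of dissolved solids reaches T, so T = 185.59/0.131 = 1416.7 g/s and vapour = 255.27 g/s.
The evaporator receives (1−α)·1672 of feed at 0.889 water and removes 0.521 of that water:
0.521×0.889×(1−α)×1672 = 255.27
(1−α) = 255.27/774.42 = 0.3296;  α = 0.6704.
Bypass flow = 0.6704×1672 = 1120.9 g/s.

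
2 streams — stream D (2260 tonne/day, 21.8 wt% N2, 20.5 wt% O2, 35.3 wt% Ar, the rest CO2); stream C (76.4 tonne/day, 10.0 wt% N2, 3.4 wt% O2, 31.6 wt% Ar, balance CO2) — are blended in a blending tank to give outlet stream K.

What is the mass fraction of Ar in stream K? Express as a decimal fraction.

Total flow out = 2260 + 76.4 = 2336.4 tonne/day.
Ar in = 2260×0.353 + 76.4×0.316 = 821.92 tonne/day.
Ar mass fraction in K = 821.92/2336.4 = 0.352.

0.352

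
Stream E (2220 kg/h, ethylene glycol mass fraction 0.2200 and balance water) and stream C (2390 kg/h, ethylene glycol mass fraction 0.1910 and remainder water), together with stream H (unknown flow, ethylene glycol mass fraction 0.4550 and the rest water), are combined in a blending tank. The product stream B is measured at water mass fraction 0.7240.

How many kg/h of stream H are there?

1829 kg/h

Let H be the unknown flow. Total out = 4610 + H.
water balance: 3665.1 + 0.545·H = 0.724·(4610 + H)
(0.545 − 0.724)·H = 0.724×4610 − 3665.1 = -327.47
H = -327.47 / -0.179 = 1829.4 kg/h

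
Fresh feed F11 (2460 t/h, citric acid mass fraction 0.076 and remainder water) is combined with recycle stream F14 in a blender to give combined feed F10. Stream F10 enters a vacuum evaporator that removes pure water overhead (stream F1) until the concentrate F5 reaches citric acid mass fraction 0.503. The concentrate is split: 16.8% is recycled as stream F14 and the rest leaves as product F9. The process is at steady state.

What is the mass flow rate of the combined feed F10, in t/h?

Overall citric acid balance (none leaves overhead): citric acid in fresh feed = citric acid in product, i.e. 2460×0.076 = (1−0.168)·F5·0.503.
F5 = 186.96/(0.503×0.832) = 446.74 t/h.
Recycle F14 = 0.168×446.74 = 75.053 t/h.
Combined feed F10 = 2460 + 75.053 = 2535.1 t/h.

2535 t/h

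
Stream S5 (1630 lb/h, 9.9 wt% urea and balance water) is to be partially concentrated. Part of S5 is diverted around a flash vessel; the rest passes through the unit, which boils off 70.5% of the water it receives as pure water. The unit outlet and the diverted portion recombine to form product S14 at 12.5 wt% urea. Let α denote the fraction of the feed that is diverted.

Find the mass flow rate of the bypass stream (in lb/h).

1096 lb/h

All 1630×0.099 = 161.37 lb/h of urea reaches S14, so S14 = 161.37/0.125 = 1291 lb/h and vapour = 339.04 lb/h.
The evaporator receives (1−α)·1630 of feed at 0.901 water and removes 0.705 of that water:
0.705×0.901×(1−α)×1630 = 339.04
(1−α) = 339.04/1035.4 = 0.3275;  α = 0.6725.
Bypass flow = 0.6725×1630 = 1096.3 lb/h.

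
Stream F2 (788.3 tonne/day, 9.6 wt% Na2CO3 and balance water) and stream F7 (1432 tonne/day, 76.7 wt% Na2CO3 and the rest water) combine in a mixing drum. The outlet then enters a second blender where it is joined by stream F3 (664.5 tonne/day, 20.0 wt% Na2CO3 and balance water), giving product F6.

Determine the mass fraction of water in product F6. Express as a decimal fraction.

0.5470

Overall, product flow = 2884.8 tonne/day.
water in = 788.3×0.904 + 1432×0.233 + 664.5×0.800 = 1577.9 tonne/day.
water fraction in F6 = 0.5470.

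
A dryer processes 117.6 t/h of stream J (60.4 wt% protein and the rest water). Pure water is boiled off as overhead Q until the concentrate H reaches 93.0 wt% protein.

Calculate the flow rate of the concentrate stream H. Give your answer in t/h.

protein is conserved: 117.6×0.604 = 71.03 t/h all reports to the concentrate.
Concentrate = 71.03/(target fraction) = 76.377 t/h.

76.38 t/h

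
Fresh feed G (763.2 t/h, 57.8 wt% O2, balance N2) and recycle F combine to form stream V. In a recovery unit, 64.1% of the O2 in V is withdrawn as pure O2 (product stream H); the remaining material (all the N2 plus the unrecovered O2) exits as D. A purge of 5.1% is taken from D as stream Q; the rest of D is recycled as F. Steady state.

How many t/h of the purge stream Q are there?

334.3 t/h

N2 enters only via G and leaves only via the purge: 763.2×0.422 = 0.051×(N2 in D), and the recovery unit passes all N2, so N2 in V = N2 in D = 6315.1 t/h.
O2 in V: m_A = 763.2×0.578 + (1−0.051)·(1−0.641)·m_A, so m_A = 441.13/0.6593 = 669.08 t/h.
D = (1−0.641)×669.08 + 6315.1 = 6555.3 t/h.
Purge Q = 0.051×6555.3 = 334.32 t/h.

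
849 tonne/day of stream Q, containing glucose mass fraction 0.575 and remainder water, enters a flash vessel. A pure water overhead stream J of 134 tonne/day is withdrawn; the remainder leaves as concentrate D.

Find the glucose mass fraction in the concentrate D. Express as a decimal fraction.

glucose is not removed: 849×0.575 = 488.17 tonne/day of glucose enters D.
Concentrate = 849 − 134 = 715 tonne/day.
Mass fraction = 488.17/715 = 0.683.

0.683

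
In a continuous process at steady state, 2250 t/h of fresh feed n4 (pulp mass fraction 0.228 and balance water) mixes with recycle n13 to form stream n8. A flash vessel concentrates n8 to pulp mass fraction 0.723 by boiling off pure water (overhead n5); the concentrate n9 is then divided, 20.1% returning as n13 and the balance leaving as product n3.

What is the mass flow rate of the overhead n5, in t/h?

1540 t/h

Overall pulp balance (none leaves overhead): pulp in fresh feed = pulp in product, i.e. 2250×0.228 = (1−0.201)·n9·0.723.
n9 = 513/(0.723×0.799) = 888.04 t/h.
Recycle n13 = 0.201×888.04 = 178.5 t/h.
Combined feed n8 = 2250 + 178.5 = 2428.5 t/h.
Overhead n5 = n8 − n9 = 2428.5 − 888.04 = 1540.5 t/h.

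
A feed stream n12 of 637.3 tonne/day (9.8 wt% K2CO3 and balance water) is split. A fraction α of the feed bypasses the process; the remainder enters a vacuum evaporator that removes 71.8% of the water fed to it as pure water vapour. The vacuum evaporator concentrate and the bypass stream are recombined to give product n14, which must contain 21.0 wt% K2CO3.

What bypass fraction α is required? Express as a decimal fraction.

All 637.3×0.098 = 62.455 tonne/day of K2CO3 reaches n14, so n14 = 62.455/0.210 = 297.41 tonne/day and vapour = 339.89 tonne/day.
The evaporator receives (1−α)·637.3 of feed at 0.902 water and removes 0.718 of that water:
0.718×0.902×(1−α)×637.3 = 339.89
(1−α) = 339.89/412.74 = 0.8235;  α = 0.1765.

0.176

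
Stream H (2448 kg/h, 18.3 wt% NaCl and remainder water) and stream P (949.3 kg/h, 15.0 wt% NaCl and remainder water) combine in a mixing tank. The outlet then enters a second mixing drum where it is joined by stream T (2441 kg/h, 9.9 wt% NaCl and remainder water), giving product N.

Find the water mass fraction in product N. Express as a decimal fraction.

0.857

Overall, product flow = 5838.3 kg/h.
water in = 2448×0.817 + 949.3×0.850 + 2441×0.901 = 5006.3 kg/h.
water fraction in N = 0.857.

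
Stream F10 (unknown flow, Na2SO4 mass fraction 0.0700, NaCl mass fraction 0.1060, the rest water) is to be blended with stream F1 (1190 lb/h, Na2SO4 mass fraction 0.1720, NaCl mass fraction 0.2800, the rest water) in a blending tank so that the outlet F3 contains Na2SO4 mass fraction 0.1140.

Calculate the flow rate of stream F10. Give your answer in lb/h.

Let F10 be the unknown flow. Total out = 1190 + F10.
Na2SO4 balance: 204.68 + 0.070·F10 = 0.114·(1190 + F10)
(0.070 − 0.114)·F10 = 0.114×1190 − 204.68 = -69.02
F10 = -69.02 / -0.044 = 1568.6 lb/h

1569 lb/h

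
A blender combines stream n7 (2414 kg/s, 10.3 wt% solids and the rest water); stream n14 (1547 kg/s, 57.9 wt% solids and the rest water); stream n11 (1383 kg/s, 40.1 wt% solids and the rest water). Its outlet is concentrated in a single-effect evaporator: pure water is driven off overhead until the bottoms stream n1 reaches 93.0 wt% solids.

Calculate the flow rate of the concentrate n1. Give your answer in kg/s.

solids entering = 2414×0.103 + 1547×0.579 + 1383×0.401 = 1698.9 kg/s.
All solids reports to n1, so n1 = 1698.9/0.930 = 1826.8 kg/s.

1827 kg/s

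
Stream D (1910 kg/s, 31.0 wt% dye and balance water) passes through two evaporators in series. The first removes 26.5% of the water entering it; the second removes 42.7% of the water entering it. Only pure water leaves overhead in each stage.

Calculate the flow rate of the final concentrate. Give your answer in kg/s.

water in feed = 1910×0.690 = 1317.9 kg/s.
After stage 1: water left = (1−0.265)×1317.9 = 968.66; stream total = 1560.8 kg/s.
After stage 2: water left = (1−0.427)×968.66 = 555.04; final concentrate = 1147.1 kg/s.

1147 kg/s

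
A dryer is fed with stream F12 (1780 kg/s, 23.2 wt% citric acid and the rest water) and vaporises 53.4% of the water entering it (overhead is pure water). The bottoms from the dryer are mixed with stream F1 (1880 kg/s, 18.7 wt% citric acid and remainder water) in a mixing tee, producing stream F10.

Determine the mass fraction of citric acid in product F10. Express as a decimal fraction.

0.261

Vapour removed = 0.534×0.768×1780 = 730 kg/s; concentrate = 1050 kg/s.
citric acid reaching the mixer = 412.96 (from concentrate) + 1880×0.187 = 764.52 kg/s.
Product flow = 1050 + 1880 = 2930 kg/s; citric acid fraction = 0.261.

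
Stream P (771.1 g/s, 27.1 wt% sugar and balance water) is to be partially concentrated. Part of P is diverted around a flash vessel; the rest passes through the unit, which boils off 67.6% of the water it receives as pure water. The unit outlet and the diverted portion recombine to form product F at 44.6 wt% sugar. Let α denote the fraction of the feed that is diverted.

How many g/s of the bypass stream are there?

All 771.1×0.271 = 208.97 g/s of sugar reaches F, so F = 208.97/0.446 = 468.54 g/s and vapour = 302.56 g/s.
The evaporator receives (1−α)·771.1 of feed at 0.729 water and removes 0.676 of that water:
0.676×0.729×(1−α)×771.1 = 302.56
(1−α) = 302.56/380 = 0.7962;  α = 0.2038.
Bypass flow = 0.2038×771.1 = 157.14 g/s.

157.1 g/s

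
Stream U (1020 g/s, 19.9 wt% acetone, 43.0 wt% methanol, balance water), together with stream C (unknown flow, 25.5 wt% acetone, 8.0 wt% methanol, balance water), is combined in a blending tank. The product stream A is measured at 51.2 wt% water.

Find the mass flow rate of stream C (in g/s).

Let C be the unknown flow. Total out = 1020 + C.
water balance: 378.42 + 0.665·C = 0.512·(1020 + C)
(0.665 − 0.512)·C = 0.512×1020 − 378.42 = 143.82
C = 143.82 / 0.153 = 940 g/s

940 g/s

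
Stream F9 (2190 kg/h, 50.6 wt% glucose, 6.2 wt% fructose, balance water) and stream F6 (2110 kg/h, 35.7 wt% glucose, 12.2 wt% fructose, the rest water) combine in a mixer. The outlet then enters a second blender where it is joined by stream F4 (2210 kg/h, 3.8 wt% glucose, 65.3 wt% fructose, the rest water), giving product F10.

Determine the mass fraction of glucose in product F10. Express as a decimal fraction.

Overall, product flow = 6510 kg/h.
glucose in = 2190×0.506 + 2110×0.357 + 2210×0.038 = 1945.4 kg/h.
glucose fraction in F10 = 0.299.

0.299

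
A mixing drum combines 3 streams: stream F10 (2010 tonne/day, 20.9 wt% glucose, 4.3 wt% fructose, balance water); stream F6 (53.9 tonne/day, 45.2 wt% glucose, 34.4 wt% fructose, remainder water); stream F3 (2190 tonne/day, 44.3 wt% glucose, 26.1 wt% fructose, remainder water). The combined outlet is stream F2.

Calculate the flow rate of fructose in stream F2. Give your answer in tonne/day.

fructose out = fructose in = 2010×0.043 + 53.9×0.344 + 2190×0.261 = 676.56 tonne/day.

676.6 tonne/day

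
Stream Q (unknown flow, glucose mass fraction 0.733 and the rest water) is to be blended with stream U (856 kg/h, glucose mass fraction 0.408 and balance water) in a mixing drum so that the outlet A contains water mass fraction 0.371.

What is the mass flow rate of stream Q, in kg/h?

Let Q be the unknown flow. Total out = 856 + Q.
water balance: 506.75 + 0.267·Q = 0.371·(856 + Q)
(0.267 − 0.371)·Q = 0.371×856 − 506.75 = -189.18
Q = -189.18 / -0.104 = 1819 kg/h

1819 kg/h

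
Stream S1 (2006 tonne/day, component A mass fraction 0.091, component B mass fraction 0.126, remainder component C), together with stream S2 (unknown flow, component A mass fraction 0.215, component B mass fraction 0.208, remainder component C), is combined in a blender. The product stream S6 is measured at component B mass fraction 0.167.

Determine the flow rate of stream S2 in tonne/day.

2006 tonne/day

Let S2 be the unknown flow. Total out = 2006 + S2.
component B balance: 252.76 + 0.208·S2 = 0.167·(2006 + S2)
(0.208 − 0.167)·S2 = 0.167×2006 − 252.76 = 82.246
S2 = 82.246 / 0.041 = 2006 tonne/day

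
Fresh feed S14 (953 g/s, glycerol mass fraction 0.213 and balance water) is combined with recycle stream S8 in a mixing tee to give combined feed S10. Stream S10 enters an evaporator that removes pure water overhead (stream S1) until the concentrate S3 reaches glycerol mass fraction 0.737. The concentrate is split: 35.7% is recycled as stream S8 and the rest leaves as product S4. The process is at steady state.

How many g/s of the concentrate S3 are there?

428.3 g/s

Overall glycerol balance (none leaves overhead): glycerol in fresh feed = glycerol in product, i.e. 953×0.213 = (1−0.357)·S3·0.737.
S3 = 202.99/(0.737×0.643) = 428.35 g/s.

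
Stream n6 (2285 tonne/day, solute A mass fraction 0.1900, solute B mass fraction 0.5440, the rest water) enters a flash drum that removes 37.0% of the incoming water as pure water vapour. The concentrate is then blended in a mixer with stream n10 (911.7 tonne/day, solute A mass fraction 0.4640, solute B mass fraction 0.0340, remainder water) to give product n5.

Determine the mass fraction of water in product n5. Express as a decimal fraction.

Vapour removed = 0.370×0.266×2285 = 224.89 tonne/day; concentrate = 2060.1 tonne/day.
water reaching the mixer = 382.92 (from concentrate) + 911.7×0.502 = 840.59 tonne/day.
Product flow = 2060.1 + 911.7 = 2971.8 tonne/day; water fraction = 0.2829.

0.2829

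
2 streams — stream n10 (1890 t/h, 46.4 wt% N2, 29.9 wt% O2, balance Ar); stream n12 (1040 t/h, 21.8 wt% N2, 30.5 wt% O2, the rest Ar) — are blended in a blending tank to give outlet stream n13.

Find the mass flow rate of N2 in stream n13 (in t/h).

1104 t/h

N2 out = N2 in = 1890×0.464 + 1040×0.218 = 1103.7 t/h.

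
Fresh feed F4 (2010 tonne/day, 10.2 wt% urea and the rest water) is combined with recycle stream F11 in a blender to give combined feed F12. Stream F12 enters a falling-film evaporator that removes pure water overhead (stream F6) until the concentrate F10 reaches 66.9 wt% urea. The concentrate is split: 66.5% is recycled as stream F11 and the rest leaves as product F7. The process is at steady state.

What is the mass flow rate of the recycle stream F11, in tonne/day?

608.3 tonne/day

Overall urea balance (none leaves overhead): urea in fresh feed = urea in product, i.e. 2010×0.102 = (1−0.665)·F10·0.669.
F10 = 205.02/(0.669×0.335) = 914.8 tonne/day.
Recycle F11 = 0.665×914.8 = 608.34 tonne/day.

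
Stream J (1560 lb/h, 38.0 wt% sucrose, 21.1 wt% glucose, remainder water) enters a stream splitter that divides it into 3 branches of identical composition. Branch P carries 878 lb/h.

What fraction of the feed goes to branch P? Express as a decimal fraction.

0.563

Fraction to P = 878/1560 = 0.5628.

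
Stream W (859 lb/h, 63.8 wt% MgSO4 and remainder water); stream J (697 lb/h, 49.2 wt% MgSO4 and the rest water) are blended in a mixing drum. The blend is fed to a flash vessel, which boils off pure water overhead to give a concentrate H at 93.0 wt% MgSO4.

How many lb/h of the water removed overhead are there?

MgSO4 entering = 859×0.638 + 697×0.492 = 890.97 lb/h.
All MgSO4 reports to H, so H = 890.97/0.930 = 958.03 lb/h.
Total feed = 1556 lb/h; overhead = 1556 − 958.03 = 597.97 lb/h.

598 lb/h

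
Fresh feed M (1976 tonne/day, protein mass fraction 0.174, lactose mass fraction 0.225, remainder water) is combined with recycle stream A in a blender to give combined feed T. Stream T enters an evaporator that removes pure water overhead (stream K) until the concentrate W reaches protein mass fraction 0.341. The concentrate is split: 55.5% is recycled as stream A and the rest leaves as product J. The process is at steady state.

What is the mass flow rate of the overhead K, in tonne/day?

Overall protein balance (none leaves overhead): protein in fresh feed = protein in product, i.e. 1976×0.174 = (1−0.555)·W·0.341.
W = 343.82/(0.341×0.445) = 2265.8 tonne/day.
Recycle A = 0.555×2265.8 = 1257.5 tonne/day.
Combined feed T = 1976 + 1257.5 = 3233.5 tonne/day.
Overhead K = T − W = 3233.5 − 2265.8 = 967.72 tonne/day.

967.7 tonne/day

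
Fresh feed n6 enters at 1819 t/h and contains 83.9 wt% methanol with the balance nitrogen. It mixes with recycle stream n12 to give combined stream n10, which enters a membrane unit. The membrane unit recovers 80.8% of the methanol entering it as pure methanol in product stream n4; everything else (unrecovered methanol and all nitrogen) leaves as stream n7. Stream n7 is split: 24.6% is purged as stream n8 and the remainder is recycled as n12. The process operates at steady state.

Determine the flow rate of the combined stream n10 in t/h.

nitrogen enters only via n6 and leaves only via the purge: 1819×0.161 = 0.246×(nitrogen in n7), and the membrane unit passes all nitrogen, so nitrogen in n10 = nitrogen in n7 = 1190.5 t/h.
methanol in n10: m_A = 1819×0.839 + (1−0.246)·(1−0.808)·m_A, so m_A = 1526.1/0.8552 = 1784.5 t/h.
n10 = 1784.5 + 1190.5 = 2975 t/h.

2975 t/h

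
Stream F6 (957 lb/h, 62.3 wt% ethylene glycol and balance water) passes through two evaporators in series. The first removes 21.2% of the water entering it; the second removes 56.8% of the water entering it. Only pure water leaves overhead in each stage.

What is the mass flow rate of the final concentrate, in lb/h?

719 lb/h

water in feed = 957×0.377 = 360.79 lb/h.
After stage 1: water left = (1−0.212)×360.79 = 284.3; stream total = 880.51 lb/h.
After stage 2: water left = (1−0.568)×284.3 = 122.82; final concentrate = 719.03 lb/h.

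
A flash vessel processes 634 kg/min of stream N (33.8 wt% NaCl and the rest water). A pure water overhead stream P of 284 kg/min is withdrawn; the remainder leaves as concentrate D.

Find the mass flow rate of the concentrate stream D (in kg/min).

Concentrate = 634 − 284 = 350 kg/min.

350 kg/min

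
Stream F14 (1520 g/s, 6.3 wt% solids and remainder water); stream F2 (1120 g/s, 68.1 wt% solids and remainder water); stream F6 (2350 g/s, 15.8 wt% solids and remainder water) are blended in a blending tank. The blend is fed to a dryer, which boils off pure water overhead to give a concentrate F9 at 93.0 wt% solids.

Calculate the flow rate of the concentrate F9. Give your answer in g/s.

solids entering = 1520×0.063 + 1120×0.681 + 2350×0.158 = 1229.8 g/s.
All solids reports to F9, so F9 = 1229.8/0.930 = 1322.3 g/s.

1322 g/s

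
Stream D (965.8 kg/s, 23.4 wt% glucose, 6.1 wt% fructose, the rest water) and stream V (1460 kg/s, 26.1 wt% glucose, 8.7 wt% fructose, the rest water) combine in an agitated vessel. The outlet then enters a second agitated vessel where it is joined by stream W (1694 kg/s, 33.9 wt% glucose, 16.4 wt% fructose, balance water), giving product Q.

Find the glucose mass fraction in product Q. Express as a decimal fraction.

Overall, product flow = 4119.8 kg/s.
glucose in = 965.8×0.234 + 1460×0.261 + 1694×0.339 = 1181.3 kg/s.
glucose fraction in Q = 0.287.

0.287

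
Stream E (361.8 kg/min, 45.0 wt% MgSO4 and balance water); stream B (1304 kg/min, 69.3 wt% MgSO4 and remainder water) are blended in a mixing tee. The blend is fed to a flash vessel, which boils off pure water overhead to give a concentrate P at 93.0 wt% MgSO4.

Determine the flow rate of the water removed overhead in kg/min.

519 kg/min

MgSO4 entering = 361.8×0.450 + 1304×0.693 = 1066.5 kg/min.
All MgSO4 reports to P, so P = 1066.5/0.930 = 1146.8 kg/min.
Total feed = 1665.8 kg/min; overhead = 1665.8 − 1146.8 = 519.05 kg/min.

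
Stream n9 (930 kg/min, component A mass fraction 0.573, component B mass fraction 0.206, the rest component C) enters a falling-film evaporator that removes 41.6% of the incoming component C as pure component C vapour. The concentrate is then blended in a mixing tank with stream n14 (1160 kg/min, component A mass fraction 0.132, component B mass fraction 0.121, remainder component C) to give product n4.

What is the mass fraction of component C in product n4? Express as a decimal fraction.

0.492

Vapour removed = 0.416×0.221×930 = 85.5 kg/min; concentrate = 844.5 kg/min.
component C reaching the mixer = 120.03 (from concentrate) + 1160×0.747 = 986.55 kg/min.
Product flow = 844.5 + 1160 = 2004.5 kg/min; component C fraction = 0.492.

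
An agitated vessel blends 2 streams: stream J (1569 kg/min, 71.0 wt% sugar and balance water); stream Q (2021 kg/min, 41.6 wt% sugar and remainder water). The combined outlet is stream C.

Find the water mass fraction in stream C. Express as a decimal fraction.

Total flow out = 1569 + 2021 = 3590 kg/min.
water in = 1569×0.290 + 2021×0.584 = 1635.3 kg/min.
water mass fraction in C = 1635.3/3590 = 0.456.

0.456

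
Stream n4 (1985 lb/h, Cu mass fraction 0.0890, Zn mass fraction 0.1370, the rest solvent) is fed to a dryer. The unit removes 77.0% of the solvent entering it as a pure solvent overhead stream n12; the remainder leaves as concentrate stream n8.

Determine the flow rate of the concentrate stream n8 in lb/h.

solvent entering = 1985×0.774 = 1536.4 lb/h; overhead removed = 0.770×1536.4 = 1183 lb/h.
Concentrate = 1985 − 1183 = 801.98 lb/h.

802 lb/h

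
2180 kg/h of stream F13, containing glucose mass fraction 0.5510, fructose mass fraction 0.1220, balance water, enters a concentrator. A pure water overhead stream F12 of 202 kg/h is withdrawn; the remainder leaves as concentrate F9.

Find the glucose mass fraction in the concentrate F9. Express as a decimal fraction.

0.6073

glucose is not removed: 2180×0.551 = 1201.2 kg/h of glucose enters F9.
Concentrate = 2180 − 202 = 1978 kg/h.
Mass fraction = 1201.2/1978 = 0.6073.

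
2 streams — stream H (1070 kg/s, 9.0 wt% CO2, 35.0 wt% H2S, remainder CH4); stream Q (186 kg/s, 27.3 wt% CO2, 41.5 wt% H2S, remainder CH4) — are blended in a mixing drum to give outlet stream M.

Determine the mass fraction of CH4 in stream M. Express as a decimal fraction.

Total flow out = 1070 + 186 = 1256 kg/s.
CH4 in = 1070×0.560 + 186×0.312 = 657.23 kg/s.
CH4 mass fraction in M = 657.23/1256 = 0.5233.

0.5233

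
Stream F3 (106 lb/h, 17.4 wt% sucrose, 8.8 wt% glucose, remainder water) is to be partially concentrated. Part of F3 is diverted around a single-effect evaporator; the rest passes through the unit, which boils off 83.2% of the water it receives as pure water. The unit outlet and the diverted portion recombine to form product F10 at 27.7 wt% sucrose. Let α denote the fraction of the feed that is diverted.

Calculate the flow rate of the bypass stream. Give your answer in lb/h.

All 106×0.174 = 18.444 lb/h of sucrose reaches F10, so F10 = 18.444/0.277 = 66.585 lb/h and vapour = 39.415 lb/h.
The evaporator receives (1−α)·106 of feed at 0.738 water and removes 0.832 of that water:
0.832×0.738×(1−α)×106 = 39.415
(1−α) = 39.415/65.086 = 0.6056;  α = 0.3944.
Bypass flow = 0.3944×106 = 41.808 lb/h.

41.81 lb/h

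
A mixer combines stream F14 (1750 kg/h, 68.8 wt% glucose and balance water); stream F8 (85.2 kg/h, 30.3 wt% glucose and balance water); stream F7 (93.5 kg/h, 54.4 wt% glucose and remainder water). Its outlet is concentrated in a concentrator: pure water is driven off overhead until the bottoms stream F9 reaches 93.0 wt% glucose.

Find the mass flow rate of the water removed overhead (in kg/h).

glucose entering = 1750×0.688 + 85.2×0.303 + 93.5×0.544 = 1280.7 kg/h.
All glucose reports to F9, so F9 = 1280.7/0.930 = 1377.1 kg/h.
Total feed = 1928.7 kg/h; overhead = 1928.7 − 1377.1 = 551.63 kg/h.

551.6 kg/h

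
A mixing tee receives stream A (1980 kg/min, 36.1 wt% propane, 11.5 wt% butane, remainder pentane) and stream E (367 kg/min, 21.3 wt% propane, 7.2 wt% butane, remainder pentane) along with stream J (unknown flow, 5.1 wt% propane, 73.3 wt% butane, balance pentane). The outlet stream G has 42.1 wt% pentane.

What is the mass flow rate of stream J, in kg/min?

Let J be the unknown flow. Total out = 2347 + J.
pentane balance: 1299.9 + 0.216·J = 0.421·(2347 + J)
(0.216 − 0.421)·J = 0.421×2347 − 1299.9 = -311.84
J = -311.84 / -0.205 = 1521.2 kg/min

1521 kg/min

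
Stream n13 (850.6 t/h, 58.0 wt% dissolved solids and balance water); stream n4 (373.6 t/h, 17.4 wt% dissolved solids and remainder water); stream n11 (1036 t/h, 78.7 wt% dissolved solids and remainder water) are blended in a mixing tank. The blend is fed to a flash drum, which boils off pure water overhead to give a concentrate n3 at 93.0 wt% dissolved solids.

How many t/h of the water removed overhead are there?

dissolved solids entering = 850.6×0.580 + 373.6×0.174 + 1036×0.787 = 1373.7 t/h.
All dissolved solids reports to n3, so n3 = 1373.7/0.930 = 1477.1 t/h.
Total feed = 2260.2 t/h; overhead = 2260.2 − 1477.1 = 783.12 t/h.

783.1 t/h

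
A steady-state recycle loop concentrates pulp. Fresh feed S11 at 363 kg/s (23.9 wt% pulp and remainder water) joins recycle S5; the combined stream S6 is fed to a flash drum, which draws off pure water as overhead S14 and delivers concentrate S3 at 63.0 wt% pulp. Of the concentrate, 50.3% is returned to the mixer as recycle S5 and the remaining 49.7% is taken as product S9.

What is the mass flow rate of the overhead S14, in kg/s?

225.3 kg/s

Overall pulp balance (none leaves overhead): pulp in fresh feed = pulp in product, i.e. 363×0.239 = (1−0.503)·S3·0.630.
S3 = 86.757/(0.630×0.497) = 277.08 kg/s.
Recycle S5 = 0.503×277.08 = 139.37 kg/s.
Combined feed S6 = 363 + 139.37 = 502.37 kg/s.
Overhead S14 = S6 − S3 = 502.37 − 277.08 = 225.29 kg/s.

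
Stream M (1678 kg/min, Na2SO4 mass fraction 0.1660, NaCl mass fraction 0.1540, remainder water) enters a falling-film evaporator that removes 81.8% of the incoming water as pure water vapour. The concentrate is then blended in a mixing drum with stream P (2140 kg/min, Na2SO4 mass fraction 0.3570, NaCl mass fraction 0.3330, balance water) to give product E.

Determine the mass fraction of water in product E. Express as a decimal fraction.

Vapour removed = 0.818×0.680×1678 = 933.37 kg/min; concentrate = 744.63 kg/min.
water reaching the mixer = 207.67 (from concentrate) + 2140×0.310 = 871.07 kg/min.
Product flow = 744.63 + 2140 = 2884.6 kg/min; water fraction = 0.3020.

0.3020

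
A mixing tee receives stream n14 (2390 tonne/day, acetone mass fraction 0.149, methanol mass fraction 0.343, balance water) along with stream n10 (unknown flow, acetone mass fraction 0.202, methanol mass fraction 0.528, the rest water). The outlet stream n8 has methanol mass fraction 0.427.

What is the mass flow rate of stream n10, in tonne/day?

1988 tonne/day

Let n10 be the unknown flow. Total out = 2390 + n10.
methanol balance: 819.77 + 0.528·n10 = 0.427·(2390 + n10)
(0.528 − 0.427)·n10 = 0.427×2390 − 819.77 = 200.76
n10 = 200.76 / 0.101 = 1987.7 tonne/day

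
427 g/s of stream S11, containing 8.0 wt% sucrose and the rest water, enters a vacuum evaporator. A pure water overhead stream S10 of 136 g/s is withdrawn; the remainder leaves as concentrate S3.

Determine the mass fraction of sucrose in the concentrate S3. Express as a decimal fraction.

sucrose is not removed: 427×0.080 = 34.16 g/s of sucrose enters S3.
Concentrate = 427 − 136 = 291 g/s.
Mass fraction = 34.16/291 = 0.1174.

0.1174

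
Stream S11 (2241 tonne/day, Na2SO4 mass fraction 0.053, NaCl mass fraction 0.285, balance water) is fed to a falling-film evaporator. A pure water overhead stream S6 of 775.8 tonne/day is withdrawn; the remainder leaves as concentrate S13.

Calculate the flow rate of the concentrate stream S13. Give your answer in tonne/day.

Concentrate = 2241 − 775.8 = 1465.2 tonne/day.

1465 tonne/day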